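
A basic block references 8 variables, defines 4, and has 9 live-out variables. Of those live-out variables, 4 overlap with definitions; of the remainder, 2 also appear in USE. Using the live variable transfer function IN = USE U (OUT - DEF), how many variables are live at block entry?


OUT - DEF: 9 - 4 = 5
|IN| = |USE| + |OUT - DEF| - |USE ∩ (OUT - DEF)| = 8 + 5 - 2 = 11

11


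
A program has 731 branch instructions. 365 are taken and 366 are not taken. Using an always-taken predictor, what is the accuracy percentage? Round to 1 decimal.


Predictor: always-taken
Correct predictions = 365
Accuracy = 365 / 731 * 100 = 49.9%

49.9


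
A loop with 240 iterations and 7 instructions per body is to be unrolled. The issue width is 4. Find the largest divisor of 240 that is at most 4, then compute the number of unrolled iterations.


Largest divisor of 240 <= 4 is 4
New iterations = 240 / 4 = 60

60


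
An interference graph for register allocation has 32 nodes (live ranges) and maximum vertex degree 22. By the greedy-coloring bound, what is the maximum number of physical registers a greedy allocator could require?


Greedy coloring never needs more than (max_degree + 1) colors: when coloring a vertex, at most max_degree neighbors are already colored.
Upper bound = 22 + 1 = 23

23


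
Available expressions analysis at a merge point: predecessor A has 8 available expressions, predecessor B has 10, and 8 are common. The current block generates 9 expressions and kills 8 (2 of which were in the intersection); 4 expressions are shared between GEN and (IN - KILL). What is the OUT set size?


IN = intersection of predecessors = 8
IN - KILL = 8 - 2 = 6
|OUT| = |GEN| + |IN - KILL| - |GEN ∩ (IN - KILL)| = 9 + 6 - 4 = 11

11


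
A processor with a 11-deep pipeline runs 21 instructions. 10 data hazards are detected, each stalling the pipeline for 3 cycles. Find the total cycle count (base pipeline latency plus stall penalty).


Base cycles = 11 + 21 - 1 = 31
Total stalls = 10 * 3 = 30
Total = 31 + 30 = 61

61


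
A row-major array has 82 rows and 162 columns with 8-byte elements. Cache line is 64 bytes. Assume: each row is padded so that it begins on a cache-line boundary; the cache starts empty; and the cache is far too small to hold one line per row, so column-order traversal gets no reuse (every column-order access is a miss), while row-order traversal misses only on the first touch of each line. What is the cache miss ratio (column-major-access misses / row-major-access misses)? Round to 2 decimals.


Each row occupies 162 * 8 = 1296 bytes and starts on a line boundary, so it spans ceil(1296 / 64) = 21 cache lines.
Row-major traversal misses (one per line touched): 82 * ceil(162 * 8 / 64) = 1722
Column-major traversal misses (no reuse, every access misses): 82 * 162 = 13284
Ratio = 13284 / 1722 = 7.71

7.71


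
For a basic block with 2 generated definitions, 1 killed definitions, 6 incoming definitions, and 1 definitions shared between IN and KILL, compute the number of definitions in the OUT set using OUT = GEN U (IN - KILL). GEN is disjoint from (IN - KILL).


IN - KILL: 6 - 1 = 5 surviving definitions
OUT = GEN + surviving = 2 + 5 = 7

7


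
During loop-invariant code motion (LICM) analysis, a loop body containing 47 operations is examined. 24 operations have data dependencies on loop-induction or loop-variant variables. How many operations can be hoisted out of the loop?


Invariant candidates = total - loop-dependent
= 47 - 24 = 23

23


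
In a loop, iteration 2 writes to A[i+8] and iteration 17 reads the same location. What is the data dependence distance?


Distance = read iteration - write iteration
= 17 - 2 = 15

15


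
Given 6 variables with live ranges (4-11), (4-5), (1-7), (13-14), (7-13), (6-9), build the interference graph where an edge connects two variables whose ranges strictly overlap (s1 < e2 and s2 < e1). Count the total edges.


Check all pairs for overlapping intervals.
Two intervals (s1,e1) and (s2,e2) overlap if s1 < e2 and s2 < e1.
v0 (4-11) vs v1..v5: overlaps v1, v2, v4, v5 -> 4
v1 (4-5) vs v2..v5: overlaps v2 -> 1
v2 (1-7) vs v3..v5: overlaps v5 -> 1
v3 (13-14) vs v4..v5: overlaps none -> 0
v4 (7-13) vs v5: overlaps v5 -> 1
Total overlapping pairs = 4 + 1 + 1 + 0 + 1 = 7

7


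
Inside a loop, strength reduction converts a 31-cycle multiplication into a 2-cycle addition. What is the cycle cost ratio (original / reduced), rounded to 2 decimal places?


Ratio = mult_cost / add_cost = 31 / 2 = 15.5

15.5


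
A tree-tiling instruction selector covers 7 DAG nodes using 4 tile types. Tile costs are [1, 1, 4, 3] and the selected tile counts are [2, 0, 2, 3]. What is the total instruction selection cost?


Total cost = sum(count_i * cost_i)
= 2*1 + 0*1 + 2*4 + 3*3
= 19

19


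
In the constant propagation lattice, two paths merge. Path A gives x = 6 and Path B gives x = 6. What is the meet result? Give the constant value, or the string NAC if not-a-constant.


Meet operation: if both paths give the same constant, result is that constant; if they differ, result is NAC (not-a-constant).
Path A: 6, Path B: 6 -> equal
Result: constant -> 6

6


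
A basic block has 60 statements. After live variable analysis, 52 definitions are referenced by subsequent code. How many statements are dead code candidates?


Dead code = total statements - live definitions
= 60 - 52 = 8

8


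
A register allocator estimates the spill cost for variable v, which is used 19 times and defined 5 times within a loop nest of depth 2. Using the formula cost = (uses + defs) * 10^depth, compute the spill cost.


uses + defs = 19 + 5 = 24
10^2 = 100
Spill cost = 24 * 100 = 2400

2400


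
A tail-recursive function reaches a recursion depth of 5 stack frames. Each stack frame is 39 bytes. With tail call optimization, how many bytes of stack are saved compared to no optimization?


Without TCO: 5 * 39 = 195 bytes
With TCO: reuse 1 frame = 39 bytes
Savings = 195 - 39 = 156

156


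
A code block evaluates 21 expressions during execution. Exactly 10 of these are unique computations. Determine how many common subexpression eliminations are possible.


CSE count = total expressions - unique expressions
= 21 - 10 = 11

11


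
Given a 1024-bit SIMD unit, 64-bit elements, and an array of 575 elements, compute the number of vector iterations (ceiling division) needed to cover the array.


Width = 1024 / 64 = 16 elements per vector op
Iterations = ceil(575 / 16) = 36

36


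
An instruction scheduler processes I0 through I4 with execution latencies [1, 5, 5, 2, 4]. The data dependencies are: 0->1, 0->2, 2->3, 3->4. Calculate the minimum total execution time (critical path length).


Compute longest path through dependency graph: dist(Ik) = max over predecessors of dist + latency(Ik).
dist(I0) = latency 1 = 1
dist(I1) = dist(I0) + 5 = 1 + 5 = 6
dist(I2) = dist(I0) + 5 = 1 + 5 = 6
dist(I3) = dist(I2) + 2 = 6 + 2 = 8
dist(I4) = dist(I3) + 4 = 8 + 4 = 12
Critical path = max dist = 12

12


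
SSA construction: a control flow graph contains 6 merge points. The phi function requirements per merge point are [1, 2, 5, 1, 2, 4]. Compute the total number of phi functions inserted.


Total phi functions = sum of phi functions at each join node
= 1 + 2 + 5 + 1 + 2 + 4 = 15

15


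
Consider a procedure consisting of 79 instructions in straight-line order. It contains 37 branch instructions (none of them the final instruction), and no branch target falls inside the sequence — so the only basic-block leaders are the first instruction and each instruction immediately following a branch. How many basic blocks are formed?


With no in-sequence branch targets, the leaders are the first instruction plus the instruction after each branch.
Number of basic blocks = branches + 1
= 37 + 1 = 38

38


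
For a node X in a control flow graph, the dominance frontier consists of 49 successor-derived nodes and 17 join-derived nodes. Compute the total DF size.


DF(X) = direct successor contributions + join point contributions
= 49 + 17 = 66

66


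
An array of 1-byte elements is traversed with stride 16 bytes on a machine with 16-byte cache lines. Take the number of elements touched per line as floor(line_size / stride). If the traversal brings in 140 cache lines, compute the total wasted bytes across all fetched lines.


Elements per line = floor(16 / 16) = 1
Bytes used per line = 1 * 1 = 1
Wasted per line = 16 - 1 = 15
Total wasted = 15 * 140 = 2100

2100


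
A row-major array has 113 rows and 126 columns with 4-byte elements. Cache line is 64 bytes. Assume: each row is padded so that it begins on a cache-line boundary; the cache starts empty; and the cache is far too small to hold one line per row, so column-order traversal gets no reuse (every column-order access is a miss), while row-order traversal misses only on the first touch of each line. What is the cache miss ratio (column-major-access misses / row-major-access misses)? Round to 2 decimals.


Each row occupies 126 * 4 = 504 bytes and starts on a line boundary, so it spans ceil(504 / 64) = 8 cache lines.
Row-major traversal misses (one per line touched): 113 * ceil(126 * 4 / 64) = 904
Column-major traversal misses (no reuse, every access misses): 113 * 126 = 14238
Ratio = 14238 / 904 = 15.75

15.75


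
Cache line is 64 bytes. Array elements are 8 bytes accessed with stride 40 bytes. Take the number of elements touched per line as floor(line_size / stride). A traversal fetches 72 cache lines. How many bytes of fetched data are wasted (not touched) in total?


Elements per line = floor(64 / 40) = 1
Bytes used per line = 1 * 8 = 8
Wasted per line = 64 - 8 = 56
Total wasted = 56 * 72 = 4032

4032


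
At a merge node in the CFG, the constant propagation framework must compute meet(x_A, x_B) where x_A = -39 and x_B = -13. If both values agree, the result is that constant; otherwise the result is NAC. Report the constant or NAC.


Meet operation: if both paths give the same constant, result is that constant; if they differ, result is NAC (not-a-constant).
Path A: -39, Path B: -13 -> differ
Result: not-a-constant -> NAC

NAC


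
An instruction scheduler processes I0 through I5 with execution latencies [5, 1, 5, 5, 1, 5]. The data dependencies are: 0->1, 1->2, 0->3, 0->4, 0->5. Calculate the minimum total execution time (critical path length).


Compute longest path through dependency graph: dist(Ik) = max over predecessors of dist + latency(Ik).
dist(I0) = latency 5 = 5
dist(I1) = dist(I0) + 1 = 5 + 1 = 6
dist(I2) = dist(I1) + 5 = 6 + 5 = 11
dist(I3) = dist(I0) + 5 = 5 + 5 = 10
dist(I4) = dist(I0) + 1 = 5 + 1 = 6
dist(I5) = dist(I0) + 5 = 5 + 5 = 10
Critical path = max dist = 11

11


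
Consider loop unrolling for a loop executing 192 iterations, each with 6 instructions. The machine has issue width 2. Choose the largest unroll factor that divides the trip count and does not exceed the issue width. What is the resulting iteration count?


Largest divisor of 192 <= 2 is 2
New iterations = 192 / 2 = 96

96


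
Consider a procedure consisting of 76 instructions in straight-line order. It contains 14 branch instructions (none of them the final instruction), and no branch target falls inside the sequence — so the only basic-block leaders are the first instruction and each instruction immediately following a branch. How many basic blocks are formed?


With no in-sequence branch targets, the leaders are the first instruction plus the instruction after each branch.
Number of basic blocks = branches + 1
= 14 + 1 = 15

15


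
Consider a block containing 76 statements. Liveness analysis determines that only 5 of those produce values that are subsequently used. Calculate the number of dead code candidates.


Dead code = total statements - live definitions
= 76 - 5 = 71

71


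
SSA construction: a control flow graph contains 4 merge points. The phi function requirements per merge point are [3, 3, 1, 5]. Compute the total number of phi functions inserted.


Total phi functions = sum of phi functions at each join node
= 3 + 3 + 1 + 5 = 12

12


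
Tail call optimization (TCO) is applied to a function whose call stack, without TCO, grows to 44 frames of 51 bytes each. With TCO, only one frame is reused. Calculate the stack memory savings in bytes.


Without TCO: 44 * 51 = 2244 bytes
With TCO: reuse 1 frame = 51 bytes
Savings = 2244 - 51 = 2193

2193


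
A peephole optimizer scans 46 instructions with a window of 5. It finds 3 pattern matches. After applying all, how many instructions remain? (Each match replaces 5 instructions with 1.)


Each match removes 4 instructions.
Total removed = 3 * 4 = 12
Remaining = 46 - 12 = 34

34


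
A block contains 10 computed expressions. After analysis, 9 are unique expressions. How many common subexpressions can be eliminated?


CSE count = total expressions - unique expressions
= 10 - 9 = 1

1


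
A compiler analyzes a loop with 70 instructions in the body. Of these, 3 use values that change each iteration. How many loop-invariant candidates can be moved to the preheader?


Invariant candidates = total - loop-dependent
= 70 - 3 = 67

67


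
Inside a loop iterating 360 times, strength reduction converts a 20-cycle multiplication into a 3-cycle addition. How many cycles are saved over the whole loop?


Per-iteration saving = 20 - 3 = 17
Total saved = 360 * 17 = 6120

6120


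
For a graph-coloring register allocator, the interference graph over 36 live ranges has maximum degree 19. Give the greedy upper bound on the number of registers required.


Greedy coloring never needs more than (max_degree + 1) colors: when coloring a vertex, at most max_degree neighbors are already colored.
Upper bound = 19 + 1 = 20

20


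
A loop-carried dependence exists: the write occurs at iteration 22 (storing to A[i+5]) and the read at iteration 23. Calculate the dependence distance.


Distance = read iteration - write iteration
= 23 - 22 = 1

1


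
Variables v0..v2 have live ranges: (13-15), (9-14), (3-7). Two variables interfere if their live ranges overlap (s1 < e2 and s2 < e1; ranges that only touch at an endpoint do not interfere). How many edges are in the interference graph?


Check all pairs for overlapping intervals.
Two intervals (s1,e1) and (s2,e2) overlap if s1 < e2 and s2 < e1.
v0 (13-15) vs v1..v2: overlaps v1 -> 1
v1 (9-14) vs v2: overlaps none -> 0
Total overlapping pairs = 1 + 0 = 1

1


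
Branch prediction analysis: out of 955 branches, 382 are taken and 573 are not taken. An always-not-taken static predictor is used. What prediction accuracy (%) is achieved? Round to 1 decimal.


Predictor: always-not-taken
Correct predictions = 573
Accuracy = 573 / 955 * 100 = 60.0%

60.0


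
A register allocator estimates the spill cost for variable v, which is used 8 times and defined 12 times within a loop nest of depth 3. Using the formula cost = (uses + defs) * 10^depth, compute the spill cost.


uses + defs = 8 + 12 = 20
10^3 = 1000
Spill cost = 20 * 1000 = 20000

20000


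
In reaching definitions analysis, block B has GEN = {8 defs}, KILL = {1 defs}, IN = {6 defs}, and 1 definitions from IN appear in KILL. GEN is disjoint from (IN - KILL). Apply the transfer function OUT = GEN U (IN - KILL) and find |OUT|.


IN - KILL: 6 - 1 = 5 surviving definitions
OUT = GEN + surviving = 8 + 5 = 13

13


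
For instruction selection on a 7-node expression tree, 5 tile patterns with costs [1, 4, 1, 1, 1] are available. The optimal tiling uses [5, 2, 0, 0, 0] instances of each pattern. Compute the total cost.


Total cost = sum(count_i * cost_i)
= 5*1 + 2*4 + 0*1 + 0*1 + 0*1
= 13

13


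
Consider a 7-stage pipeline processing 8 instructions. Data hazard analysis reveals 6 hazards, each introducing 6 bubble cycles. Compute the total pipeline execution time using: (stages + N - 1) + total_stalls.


Base cycles = 7 + 8 - 1 = 14
Total stalls = 6 * 6 = 36
Total = 14 + 36 = 50

50


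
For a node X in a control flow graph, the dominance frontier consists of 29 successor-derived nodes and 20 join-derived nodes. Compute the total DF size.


DF(X) = direct successor contributions + join point contributions
= 29 + 20 = 49

49


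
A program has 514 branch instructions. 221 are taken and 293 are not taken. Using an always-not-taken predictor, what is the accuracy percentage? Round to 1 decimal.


Predictor: always-not-taken
Correct predictions = 293
Accuracy = 293 / 514 * 100 = 57.0%

57.0


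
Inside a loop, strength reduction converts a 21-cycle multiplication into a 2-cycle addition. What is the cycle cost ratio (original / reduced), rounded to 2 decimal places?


Ratio = mult_cost / add_cost = 21 / 2 = 10.5

10.5


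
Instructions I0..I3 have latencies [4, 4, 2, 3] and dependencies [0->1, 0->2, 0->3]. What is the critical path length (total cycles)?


Compute longest path through dependency graph: dist(Ik) = max over predecessors of dist + latency(Ik).
dist(I0) = latency 4 = 4
dist(I1) = dist(I0) + 4 = 4 + 4 = 8
dist(I2) = dist(I0) + 2 = 4 + 2 = 6
dist(I3) = dist(I0) + 3 = 4 + 3 = 7
Critical path = max dist = 8

8


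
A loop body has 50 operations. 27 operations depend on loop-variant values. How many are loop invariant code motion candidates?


Invariant candidates = total - loop-dependent
= 50 - 27 = 23

23


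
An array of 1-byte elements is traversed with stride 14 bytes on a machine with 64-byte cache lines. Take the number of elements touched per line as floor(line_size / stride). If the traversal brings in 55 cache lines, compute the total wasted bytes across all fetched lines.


Elements per line = floor(64 / 14) = 4
Bytes used per line = 4 * 1 = 4
Wasted per line = 64 - 4 = 60
Total wasted = 60 * 55 = 3300

3300


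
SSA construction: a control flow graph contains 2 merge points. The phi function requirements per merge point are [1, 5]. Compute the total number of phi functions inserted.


Total phi functions = sum of phi functions at each join node
= 1 + 5 = 6

6


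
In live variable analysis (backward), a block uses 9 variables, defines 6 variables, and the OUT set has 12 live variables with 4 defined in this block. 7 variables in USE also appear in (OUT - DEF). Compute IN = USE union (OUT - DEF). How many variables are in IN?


OUT - DEF: 12 - 4 = 8
|IN| = |USE| + |OUT - DEF| - |USE ∩ (OUT - DEF)| = 9 + 8 - 7 = 10

10


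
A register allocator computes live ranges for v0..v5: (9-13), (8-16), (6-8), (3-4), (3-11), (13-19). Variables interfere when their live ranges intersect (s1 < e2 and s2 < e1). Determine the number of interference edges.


Check all pairs for overlapping intervals.
Two intervals (s1,e1) and (s2,e2) overlap if s1 < e2 and s2 < e1.
v0 (9-13) vs v1..v5: overlaps v1, v4 -> 2
v1 (8-16) vs v2..v5: overlaps v4, v5 -> 2
v2 (6-8) vs v3..v5: overlaps v4 -> 1
v3 (3-4) vs v4..v5: overlaps v4 -> 1
v4 (3-11) vs v5: overlaps none -> 0
Total overlapping pairs = 2 + 2 + 1 + 1 + 0 = 6

6


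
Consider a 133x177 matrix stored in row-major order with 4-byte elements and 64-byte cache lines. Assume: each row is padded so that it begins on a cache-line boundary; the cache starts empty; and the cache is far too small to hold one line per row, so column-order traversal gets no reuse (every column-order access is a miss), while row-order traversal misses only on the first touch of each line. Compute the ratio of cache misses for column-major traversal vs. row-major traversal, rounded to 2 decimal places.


Each row occupies 177 * 4 = 708 bytes and starts on a line boundary, so it spans ceil(708 / 64) = 12 cache lines.
Row-major traversal misses (one per line touched): 133 * ceil(177 * 4 / 64) = 1596
Column-major traversal misses (no reuse, every access misses): 133 * 177 = 23541
Ratio = 23541 / 1596 = 14.75

14.75


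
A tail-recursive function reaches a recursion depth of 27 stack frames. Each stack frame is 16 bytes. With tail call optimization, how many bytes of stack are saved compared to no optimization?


Without TCO: 27 * 16 = 432 bytes
With TCO: reuse 1 frame = 16 bytes
Savings = 432 - 16 = 416

416


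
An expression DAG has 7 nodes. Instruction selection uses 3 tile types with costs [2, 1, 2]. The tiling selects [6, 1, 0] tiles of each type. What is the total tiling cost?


Total cost = sum(count_i * cost_i)
= 6*2 + 1*1 + 0*2
= 13

13


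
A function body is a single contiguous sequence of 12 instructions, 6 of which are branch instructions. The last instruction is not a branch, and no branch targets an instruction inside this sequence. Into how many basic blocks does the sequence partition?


With no in-sequence branch targets, the leaders are the first instruction plus the instruction after each branch.
Number of basic blocks = branches + 1
= 6 + 1 = 7

7


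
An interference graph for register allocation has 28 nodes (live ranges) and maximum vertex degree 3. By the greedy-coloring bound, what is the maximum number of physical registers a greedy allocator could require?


Greedy coloring never needs more than (max_degree + 1) colors: when coloring a vertex, at most max_degree neighbors are already colored.
Upper bound = 3 + 1 = 4

4


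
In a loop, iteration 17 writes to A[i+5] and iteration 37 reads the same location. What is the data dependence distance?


Distance = read iteration - write iteration
= 37 - 17 = 20

20


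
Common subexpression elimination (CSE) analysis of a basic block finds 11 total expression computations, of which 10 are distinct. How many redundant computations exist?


CSE count = total expressions - unique expressions
= 11 - 10 = 1

1


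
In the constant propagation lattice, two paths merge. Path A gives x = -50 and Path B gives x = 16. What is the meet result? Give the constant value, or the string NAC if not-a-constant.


Meet operation: if both paths give the same constant, result is that constant; if they differ, result is NAC (not-a-constant).
Path A: -50, Path B: 16 -> differ
Result: not-a-constant -> NAC

NAC


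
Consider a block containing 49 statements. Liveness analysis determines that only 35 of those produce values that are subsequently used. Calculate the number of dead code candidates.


Dead code = total statements - live definitions
= 49 - 35 = 14

14


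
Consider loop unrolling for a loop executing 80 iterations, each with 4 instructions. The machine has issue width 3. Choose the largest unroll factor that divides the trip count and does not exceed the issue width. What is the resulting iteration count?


Largest divisor of 80 <= 3 is 2
New iterations = 80 / 2 = 40

40


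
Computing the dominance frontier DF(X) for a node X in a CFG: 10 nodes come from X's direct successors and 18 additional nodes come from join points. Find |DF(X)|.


DF(X) = direct successor contributions + join point contributions
= 10 + 18 = 28

28


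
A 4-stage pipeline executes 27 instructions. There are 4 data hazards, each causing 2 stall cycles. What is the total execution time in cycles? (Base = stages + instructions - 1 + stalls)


Base cycles = 4 + 27 - 1 = 30
Total stalls = 4 * 2 = 8
Total = 30 + 8 = 38

38


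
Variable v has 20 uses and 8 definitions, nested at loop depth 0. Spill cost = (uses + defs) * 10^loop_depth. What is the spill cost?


uses + defs = 20 + 8 = 28
10^0 = 1
Spill cost = 28 * 1 = 28

28


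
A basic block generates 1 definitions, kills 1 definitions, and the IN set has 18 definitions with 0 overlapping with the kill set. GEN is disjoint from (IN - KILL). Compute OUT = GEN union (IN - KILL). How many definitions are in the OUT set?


IN - KILL: 18 - 0 = 18 surviving definitions
OUT = GEN + surviving = 1 + 18 = 19

19


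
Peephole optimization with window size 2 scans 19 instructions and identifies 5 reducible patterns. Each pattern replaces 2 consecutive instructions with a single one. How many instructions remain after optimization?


Each match removes 1 instructions.
Total removed = 5 * 1 = 5
Remaining = 19 - 5 = 14

14


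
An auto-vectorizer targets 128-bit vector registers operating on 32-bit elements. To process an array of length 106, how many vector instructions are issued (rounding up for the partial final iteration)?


Width = 128 / 32 = 4 elements per vector op
Iterations = ceil(106 / 4) = 27

27


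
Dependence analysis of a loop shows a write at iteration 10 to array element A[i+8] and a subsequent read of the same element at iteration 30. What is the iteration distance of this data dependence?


Distance = read iteration - write iteration
= 30 - 10 = 20

20


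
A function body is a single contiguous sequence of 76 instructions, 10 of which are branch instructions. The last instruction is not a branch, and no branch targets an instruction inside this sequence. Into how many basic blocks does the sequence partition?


With no in-sequence branch targets, the leaders are the first instruction plus the instruction after each branch.
Number of basic blocks = branches + 1
= 10 + 1 = 11

11


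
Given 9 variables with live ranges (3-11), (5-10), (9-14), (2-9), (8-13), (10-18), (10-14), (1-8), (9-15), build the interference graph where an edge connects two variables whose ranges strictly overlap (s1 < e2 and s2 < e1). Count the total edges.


Check all pairs for overlapping intervals.
Two intervals (s1,e1) and (s2,e2) overlap if s1 < e2 and s2 < e1.
v0 (3-11) vs v1..v8: overlaps v1, v2, v3, v4, v5, v6, v7, v8 -> 8
v1 (5-10) vs v2..v8: overlaps v2, v3, v4, v7, v8 -> 5
v2 (9-14) vs v3..v8: overlaps v4, v5, v6, v8 -> 4
v3 (2-9) vs v4..v8: overlaps v4, v7 -> 2
v4 (8-13) vs v5..v8: overlaps v5, v6, v8 -> 3
v5 (10-18) vs v6..v8: overlaps v6, v8 -> 2
v6 (10-14) vs v7..v8: overlaps v8 -> 1
v7 (1-8) vs v8: overlaps none -> 0
Total overlapping pairs = 8 + 5 + 4 + 2 + 3 + 2 + 1 + 0 = 25

25


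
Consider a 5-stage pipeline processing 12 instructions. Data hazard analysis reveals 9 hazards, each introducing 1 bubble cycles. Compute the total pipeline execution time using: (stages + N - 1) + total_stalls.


Base cycles = 5 + 12 - 1 = 16
Total stalls = 9 * 1 = 9
Total = 16 + 9 = 25

25


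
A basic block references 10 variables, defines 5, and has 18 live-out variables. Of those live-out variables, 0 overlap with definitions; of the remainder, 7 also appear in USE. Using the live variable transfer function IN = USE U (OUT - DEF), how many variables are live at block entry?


OUT - DEF: 18 - 0 = 18
|IN| = |USE| + |OUT - DEF| - |USE ∩ (OUT - DEF)| = 10 + 18 - 7 = 21

21


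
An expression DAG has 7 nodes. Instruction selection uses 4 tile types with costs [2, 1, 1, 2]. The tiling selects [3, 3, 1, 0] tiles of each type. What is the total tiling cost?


Total cost = sum(count_i * cost_i)
= 3*2 + 3*1 + 1*1 + 0*2
= 10

10


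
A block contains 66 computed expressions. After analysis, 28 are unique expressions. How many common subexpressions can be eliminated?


CSE count = total expressions - unique expressions
= 66 - 28 = 38

38


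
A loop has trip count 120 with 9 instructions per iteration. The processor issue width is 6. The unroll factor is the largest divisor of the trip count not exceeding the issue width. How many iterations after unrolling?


Largest divisor of 120 <= 6 is 6
New iterations = 120 / 6 = 20

20


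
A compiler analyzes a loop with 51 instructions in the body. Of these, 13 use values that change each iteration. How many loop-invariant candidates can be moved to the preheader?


Invariant candidates = total - loop-dependent
= 51 - 13 = 38

38


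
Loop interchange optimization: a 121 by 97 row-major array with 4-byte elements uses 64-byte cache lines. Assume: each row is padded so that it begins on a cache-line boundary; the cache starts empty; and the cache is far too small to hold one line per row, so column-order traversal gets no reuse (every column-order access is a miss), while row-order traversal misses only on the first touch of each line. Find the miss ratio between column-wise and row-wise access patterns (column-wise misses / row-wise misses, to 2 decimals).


Each row occupies 97 * 4 = 388 bytes and starts on a line boundary, so it spans ceil(388 / 64) = 7 cache lines.
Row-major traversal misses (one per line touched): 121 * ceil(97 * 4 / 64) = 847
Column-major traversal misses (no reuse, every access misses): 121 * 97 = 11737
Ratio = 11737 / 847 = 13.86

13.86


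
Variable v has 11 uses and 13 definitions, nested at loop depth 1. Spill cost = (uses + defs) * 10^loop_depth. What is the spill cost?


uses + defs = 11 + 13 = 24
10^1 = 10
Spill cost = 24 * 10 = 240

240


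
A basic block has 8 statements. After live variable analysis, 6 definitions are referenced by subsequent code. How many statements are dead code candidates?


Dead code = total statements - live definitions
= 8 - 6 = 2

2


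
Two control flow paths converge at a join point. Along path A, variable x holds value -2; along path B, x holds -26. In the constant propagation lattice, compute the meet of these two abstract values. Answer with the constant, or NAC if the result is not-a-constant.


Meet operation: if both paths give the same constant, result is that constant; if they differ, result is NAC (not-a-constant).
Path A: -2, Path B: -26 -> differ
Result: not-a-constant -> NAC

NAC


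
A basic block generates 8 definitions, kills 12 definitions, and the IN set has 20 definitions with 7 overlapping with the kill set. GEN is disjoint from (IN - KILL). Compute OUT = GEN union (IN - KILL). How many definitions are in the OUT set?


IN - KILL: 20 - 7 = 13 surviving definitions
OUT = GEN + surviving = 8 + 13 = 21

21


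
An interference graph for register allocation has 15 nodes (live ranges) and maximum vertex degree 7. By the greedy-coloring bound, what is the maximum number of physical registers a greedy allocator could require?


Greedy coloring never needs more than (max_degree + 1) colors: when coloring a vertex, at most max_degree neighbors are already colored.
Upper bound = 7 + 1 = 8

8


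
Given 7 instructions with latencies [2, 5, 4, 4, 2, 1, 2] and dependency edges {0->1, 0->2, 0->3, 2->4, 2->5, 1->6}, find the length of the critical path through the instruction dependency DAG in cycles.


Compute longest path through dependency graph: dist(Ik) = max over predecessors of dist + latency(Ik).
dist(I0) = latency 2 = 2
dist(I1) = dist(I0) + 5 = 2 + 5 = 7
dist(I2) = dist(I0) + 4 = 2 + 4 = 6
dist(I3) = dist(I0) + 4 = 2 + 4 = 6
dist(I4) = dist(I2) + 2 = 6 + 2 = 8
dist(I5) = dist(I2) + 1 = 6 + 1 = 7
dist(I6) = dist(I1) + 2 = 7 + 2 = 9
Critical path = max dist = 9

9


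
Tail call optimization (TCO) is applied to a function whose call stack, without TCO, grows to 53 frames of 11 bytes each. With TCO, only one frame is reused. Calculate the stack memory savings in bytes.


Without TCO: 53 * 11 = 583 bytes
With TCO: reuse 1 frame = 11 bytes
Savings = 583 - 11 = 572

572


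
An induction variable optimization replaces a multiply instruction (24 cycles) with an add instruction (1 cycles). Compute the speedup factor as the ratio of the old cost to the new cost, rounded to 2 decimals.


Ratio = mult_cost / add_cost = 24 / 1 = 24.0

24.0


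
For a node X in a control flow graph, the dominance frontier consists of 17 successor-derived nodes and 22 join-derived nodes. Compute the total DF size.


DF(X) = direct successor contributions + join point contributions
= 17 + 22 = 39

39


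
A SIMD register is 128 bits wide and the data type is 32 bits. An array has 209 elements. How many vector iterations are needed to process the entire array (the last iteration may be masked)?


Width = 128 / 32 = 4 elements per vector op
Iterations = ceil(209 / 4) = 53

53


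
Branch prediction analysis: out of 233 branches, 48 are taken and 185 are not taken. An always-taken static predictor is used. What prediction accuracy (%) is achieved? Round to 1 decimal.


Predictor: always-taken
Correct predictions = 48
Accuracy = 48 / 233 * 100 = 20.6%

20.6


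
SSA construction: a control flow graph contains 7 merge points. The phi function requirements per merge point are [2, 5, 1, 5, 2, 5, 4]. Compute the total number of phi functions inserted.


Total phi functions = sum of phi functions at each join node
= 2 + 5 + 1 + 5 + 2 + 5 + 4 = 24

24


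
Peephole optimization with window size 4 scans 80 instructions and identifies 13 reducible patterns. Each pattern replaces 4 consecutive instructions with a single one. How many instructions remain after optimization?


Each match removes 3 instructions.
Total removed = 13 * 3 = 39
Remaining = 80 - 39 = 41

41


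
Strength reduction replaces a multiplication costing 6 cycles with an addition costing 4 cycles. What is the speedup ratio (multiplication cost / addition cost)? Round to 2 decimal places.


Ratio = mult_cost / add_cost = 6 / 4 = 1.5

1.5


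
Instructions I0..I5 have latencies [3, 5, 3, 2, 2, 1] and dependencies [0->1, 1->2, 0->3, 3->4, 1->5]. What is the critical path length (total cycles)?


Compute longest path through dependency graph: dist(Ik) = max over predecessors of dist + latency(Ik).
dist(I0) = latency 3 = 3
dist(I1) = dist(I0) + 5 = 3 + 5 = 8
dist(I2) = dist(I1) + 3 = 8 + 3 = 11
dist(I3) = dist(I0) + 2 = 3 + 2 = 5
dist(I4) = dist(I3) + 2 = 5 + 2 = 7
dist(I5) = dist(I1) + 1 = 8 + 1 = 9
Critical path = max dist = 11

11


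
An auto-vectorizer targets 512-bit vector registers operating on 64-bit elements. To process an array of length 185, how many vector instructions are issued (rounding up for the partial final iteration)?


Width = 512 / 64 = 8 elements per vector op
Iterations = ceil(185 / 8) = 24

24


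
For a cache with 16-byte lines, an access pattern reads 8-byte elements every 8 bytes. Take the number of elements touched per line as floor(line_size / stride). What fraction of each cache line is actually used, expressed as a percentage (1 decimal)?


Elements per cache line = floor(16 / 8) = 2
Bytes used = 2 * 8 = 16
Utilization = 16 / 16 * 100 = 100.0%

100.0


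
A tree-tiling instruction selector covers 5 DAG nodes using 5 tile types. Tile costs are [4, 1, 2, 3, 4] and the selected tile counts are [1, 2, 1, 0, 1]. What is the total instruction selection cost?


Total cost = sum(count_i * cost_i)
= 1*4 + 2*1 + 1*2 + 0*3 + 1*4
= 12

12


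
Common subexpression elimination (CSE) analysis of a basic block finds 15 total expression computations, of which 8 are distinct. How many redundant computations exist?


CSE count = total expressions - unique expressions
= 15 - 8 = 7

7


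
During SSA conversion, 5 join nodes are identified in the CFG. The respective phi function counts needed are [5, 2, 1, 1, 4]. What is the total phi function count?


Total phi functions = sum of phi functions at each join node
= 5 + 2 + 1 + 1 + 4 = 13

13


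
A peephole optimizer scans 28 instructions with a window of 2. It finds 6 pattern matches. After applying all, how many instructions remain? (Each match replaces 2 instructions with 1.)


Each match removes 1 instructions.
Total removed = 6 * 1 = 6
Remaining = 28 - 6 = 22

22


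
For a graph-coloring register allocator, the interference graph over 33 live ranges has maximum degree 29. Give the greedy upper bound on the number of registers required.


Greedy coloring never needs more than (max_degree + 1) colors: when coloring a vertex, at most max_degree neighbors are already colored.
Upper bound = 29 + 1 = 30

30


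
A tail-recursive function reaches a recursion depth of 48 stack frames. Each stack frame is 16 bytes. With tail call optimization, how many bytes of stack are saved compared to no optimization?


Without TCO: 48 * 16 = 768 bytes
With TCO: reuse 1 frame = 16 bytes
Savings = 768 - 16 = 752

752


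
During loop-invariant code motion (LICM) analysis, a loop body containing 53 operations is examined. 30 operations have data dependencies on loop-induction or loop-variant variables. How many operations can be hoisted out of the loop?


Invariant candidates = total - loop-dependent
= 53 - 30 = 23

23


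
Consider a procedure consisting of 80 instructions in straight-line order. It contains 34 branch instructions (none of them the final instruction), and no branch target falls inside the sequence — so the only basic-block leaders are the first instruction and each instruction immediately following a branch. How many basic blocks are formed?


With no in-sequence branch targets, the leaders are the first instruction plus the instruction after each branch.
Number of basic blocks = branches + 1
= 34 + 1 = 35

35


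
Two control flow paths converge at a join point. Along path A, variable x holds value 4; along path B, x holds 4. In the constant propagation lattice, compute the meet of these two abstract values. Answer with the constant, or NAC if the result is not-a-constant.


Meet operation: if both paths give the same constant, result is that constant; if they differ, result is NAC (not-a-constant).
Path A: 4, Path B: 4 -> equal
Result: constant -> 4

4


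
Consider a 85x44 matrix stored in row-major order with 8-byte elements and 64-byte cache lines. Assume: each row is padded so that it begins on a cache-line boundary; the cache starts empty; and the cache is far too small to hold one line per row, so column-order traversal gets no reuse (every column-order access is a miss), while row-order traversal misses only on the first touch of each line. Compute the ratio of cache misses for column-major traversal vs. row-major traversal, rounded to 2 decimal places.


Each row occupies 44 * 8 = 352 bytes and starts on a line boundary, so it spans ceil(352 / 64) = 6 cache lines.
Row-major traversal misses (one per line touched): 85 * ceil(44 * 8 / 64) = 510
Column-major traversal misses (no reuse, every access misses): 85 * 44 = 3740
Ratio = 3740 / 510 = 7.33

7.33


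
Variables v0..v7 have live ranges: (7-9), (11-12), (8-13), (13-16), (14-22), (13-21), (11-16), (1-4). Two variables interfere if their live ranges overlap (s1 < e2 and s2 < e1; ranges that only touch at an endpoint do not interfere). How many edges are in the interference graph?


Check all pairs for overlapping intervals.
Two intervals (s1,e1) and (s2,e2) overlap if s1 < e2 and s2 < e1.
v0 (7-9) vs v1..v7: overlaps v2 -> 1
v1 (11-12) vs v2..v7: overlaps v2, v6 -> 2
v2 (8-13) vs v3..v7: overlaps v6 -> 1
v3 (13-16) vs v4..v7: overlaps v4, v5, v6 -> 3
v4 (14-22) vs v5..v7: overlaps v5, v6 -> 2
v5 (13-21) vs v6..v7: overlaps v6 -> 1
v6 (11-16) vs v7: overlaps none -> 0
Total overlapping pairs = 1 + 2 + 1 + 3 + 2 + 1 + 0 = 10

10


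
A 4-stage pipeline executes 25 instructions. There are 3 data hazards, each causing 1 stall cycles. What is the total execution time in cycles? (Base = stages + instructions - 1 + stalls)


Base cycles = 4 + 25 - 1 = 28
Total stalls = 3 * 1 = 3
Total = 28 + 3 = 31

31


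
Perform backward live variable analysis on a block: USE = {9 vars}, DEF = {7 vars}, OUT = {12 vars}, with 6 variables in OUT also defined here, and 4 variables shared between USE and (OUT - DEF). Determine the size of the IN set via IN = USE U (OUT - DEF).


OUT - DEF: 12 - 6 = 6
|IN| = |USE| + |OUT - DEF| - |USE ∩ (OUT - DEF)| = 9 + 6 - 4 = 11

11


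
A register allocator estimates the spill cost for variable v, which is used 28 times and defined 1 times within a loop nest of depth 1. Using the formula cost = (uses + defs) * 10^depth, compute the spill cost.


uses + defs = 28 + 1 = 29
10^1 = 10
Spill cost = 29 * 10 = 290

290


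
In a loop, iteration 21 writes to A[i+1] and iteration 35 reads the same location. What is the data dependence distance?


Distance = read iteration - write iteration
= 35 - 21 = 14

14
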